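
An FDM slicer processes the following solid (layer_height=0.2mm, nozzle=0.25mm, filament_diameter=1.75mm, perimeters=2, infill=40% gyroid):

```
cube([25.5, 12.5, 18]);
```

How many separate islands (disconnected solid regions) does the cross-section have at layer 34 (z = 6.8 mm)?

At z = 6.8 mm: the cube is present — its section is the full 25.5×12.5 rectangle. Overall, the cross-section is a single solid region. Island count = 1.

1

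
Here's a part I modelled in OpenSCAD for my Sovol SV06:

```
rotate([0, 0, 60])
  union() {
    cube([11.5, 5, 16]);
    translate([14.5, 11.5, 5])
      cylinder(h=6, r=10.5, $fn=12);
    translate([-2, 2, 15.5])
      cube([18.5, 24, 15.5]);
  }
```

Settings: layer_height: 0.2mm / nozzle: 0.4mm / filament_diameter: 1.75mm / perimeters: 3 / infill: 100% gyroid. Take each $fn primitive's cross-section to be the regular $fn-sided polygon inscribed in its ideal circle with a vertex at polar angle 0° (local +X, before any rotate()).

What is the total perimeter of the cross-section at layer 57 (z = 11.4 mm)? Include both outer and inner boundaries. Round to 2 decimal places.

At z = 11.4 mm: the cube (footprint 11.5×5) is included at this height (perimeter 33.00 mm); the cylinder at (14.5, 11.5) is not intersected at this z (z outside [5, 11]); the cube at (-2, 2) does not reach this height (z outside [15.5, 31]); Taking the union: only the 11.5×5 cube is present, so the union is just that shape — boundary = 33.00 mm; (whole slice rotated 60° about Z — lengths, areas and connectivity unchanged). Overall, the cross-section is a single solid region. Total boundary length (outer) = 33.00 mm.

33.00 mm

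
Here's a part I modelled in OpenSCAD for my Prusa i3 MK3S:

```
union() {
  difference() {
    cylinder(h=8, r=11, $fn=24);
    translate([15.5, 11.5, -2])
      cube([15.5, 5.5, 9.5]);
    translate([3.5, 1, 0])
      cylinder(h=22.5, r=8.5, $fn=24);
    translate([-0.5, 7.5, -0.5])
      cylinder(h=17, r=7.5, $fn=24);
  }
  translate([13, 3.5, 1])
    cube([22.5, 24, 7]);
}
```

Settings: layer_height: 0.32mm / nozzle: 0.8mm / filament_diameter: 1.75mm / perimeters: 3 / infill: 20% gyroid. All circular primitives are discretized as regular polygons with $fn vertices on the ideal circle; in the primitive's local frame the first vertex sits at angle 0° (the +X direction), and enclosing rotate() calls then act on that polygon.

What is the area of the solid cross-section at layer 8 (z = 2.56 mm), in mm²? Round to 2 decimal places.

660.39 mm²

At z = 2.56 mm: the r=11 cylinder contributes a regular 24-gon of circumradius 11 (area = (24/2)·11.000²·sin(360°/24) = 375.81 mm²); the cube at (15.5, 11.5) is present — its section is the full 15.5×5.5 rectangle (area 85.25 mm²); the r=8.5 cylinder at (3.5, 1) gives a regular 24-gon of circumradius 8.5 (constant along its height) (area = (24/2)·8.500²·sin(360°/24) = 224.40 mm²); the r=7.5 cylinder at (-0.5, 7.5) contributes a regular 24-gon of circumradius 7.5 (area = (24/2)·7.500²·sin(360°/24) = 174.70 mm²); After the difference (first − rest): starting from the r=11 cylinder (375.81 mm²), the 15.5×5.5 cube at (15.5, 11.5) misses the remaining region (no effect); the r=8.5 cylinder at (3.5, 1) partially overlaps it — only the 212.47 mm² overlap (of its 224.40 mm²) is removed, clipping the outline; the r=7.5 cylinder at (-0.5, 7.5) partially overlaps it — only the 42.94 mm² overlap (of its 174.70 mm²) is removed, clipping the outline — area = 120.39 mm²; the cube at (13, 3.5) is present — its section is the full 22.5×24 rectangle (area 540.00 mm²); Combining (union): the 2 present regions are separate (no shared area or edge), so areas and boundary lengths simply add and each stays a separate island — area = 660.39 mm². Overall, the cross-section has 2 separate islands. Net area = 660.39 mm².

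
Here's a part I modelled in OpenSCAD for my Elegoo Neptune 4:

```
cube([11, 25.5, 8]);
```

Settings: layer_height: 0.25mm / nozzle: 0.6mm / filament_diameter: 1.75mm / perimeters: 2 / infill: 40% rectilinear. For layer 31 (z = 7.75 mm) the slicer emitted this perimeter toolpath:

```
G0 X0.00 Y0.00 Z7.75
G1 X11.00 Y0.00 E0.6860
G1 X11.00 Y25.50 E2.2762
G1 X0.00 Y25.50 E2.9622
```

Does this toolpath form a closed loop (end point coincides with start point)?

Start point (G0): (0.00, 0.00). End point (last G1): the path does not return to the start — open.

no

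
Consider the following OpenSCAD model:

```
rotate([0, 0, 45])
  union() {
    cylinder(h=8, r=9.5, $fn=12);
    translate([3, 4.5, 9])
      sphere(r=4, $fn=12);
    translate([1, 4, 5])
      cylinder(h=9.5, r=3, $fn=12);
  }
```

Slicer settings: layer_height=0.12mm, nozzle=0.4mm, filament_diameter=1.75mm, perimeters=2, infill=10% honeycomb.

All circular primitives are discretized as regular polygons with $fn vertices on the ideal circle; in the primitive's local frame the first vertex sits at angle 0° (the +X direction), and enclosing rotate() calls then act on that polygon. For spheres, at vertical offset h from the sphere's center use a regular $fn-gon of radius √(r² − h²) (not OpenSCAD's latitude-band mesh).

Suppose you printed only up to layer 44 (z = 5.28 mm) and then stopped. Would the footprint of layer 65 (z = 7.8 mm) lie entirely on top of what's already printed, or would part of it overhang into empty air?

Compare the two slices. At z = 5.28: the cylinder: section is a regular 12-gon, circumradius r=9.5 (area = (12/2)·9.500²·sin(360°/12) = 270.75 mm²); the r=4 sphere at (3, 4.5) slices to a regular 12-gon of circumradius 1.470 (√(r²−h²) with h=3.72 from center) (area = (12/2)·1.470²·sin(360°/12) = 6.48 mm²); the cylinder at (1, 4): section is a regular 12-gon, circumradius r=3 (area = (12/2)·3.000²·sin(360°/12) = 27.00 mm²); Combining (union): the regions partially overlap — summed areas 304.23 mm² minus the doubly-counted overlap 33.48 mm² gives 270.75 mm² — area = 270.75 mm²; (whole slice rotated 45° about Z — lengths, areas and connectivity unchanged). At z = 7.8: the r=9.5 cylinder contributes a regular 12-gon of circumradius 9.5 (area = (12/2)·9.500²·sin(360°/12) = 270.75 mm²); the sphere at (3, 4.5): section is a regular 12-gon, circumradius = √(r²−h²) = √(4²−1.2²) = 3.816 (area = (12/2)·3.816²·sin(360°/12) = 43.68 mm²); the cylinder at (1, 4): section is a regular 12-gon, circumradius r=3 (area = (12/2)·3.000²·sin(360°/12) = 27.00 mm²); Combining (union): the regions partially overlap — summed areas 341.43 mm² minus the doubly-counted overlap 70.68 mm² gives 270.75 mm² — area = 270.75 mm²; (whole slice rotated 45° about Z — lengths, areas and connectivity unchanged). Checking containment: the cross-section at z = 7.8 is a subset of the cross-section at z = 5.28.

entirely on top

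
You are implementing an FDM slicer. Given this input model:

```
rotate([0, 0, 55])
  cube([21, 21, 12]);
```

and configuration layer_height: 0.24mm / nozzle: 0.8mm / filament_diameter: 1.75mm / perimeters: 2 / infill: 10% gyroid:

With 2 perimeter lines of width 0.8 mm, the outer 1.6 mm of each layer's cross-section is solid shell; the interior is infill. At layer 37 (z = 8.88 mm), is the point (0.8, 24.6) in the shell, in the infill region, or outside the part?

shell

At z = 8.88 mm: the cube is present — its section is the full 21×21 rectangle; (whole slice rotated 55° about Z — lengths, areas and connectivity unchanged). Overall, the cross-section is a single solid region. Undo the 55° rotation: the query point maps to (20.610, 13.455) in the un-rotated model frame. The nearest boundary edge runs (21.00, 0.00)→(21.00, 21.00); distance from the point to it = 0.39 mm. The point is inside the cross-section, 0.39 mm from the nearest boundary — within the 1.6 mm shell band (2 × 0.8).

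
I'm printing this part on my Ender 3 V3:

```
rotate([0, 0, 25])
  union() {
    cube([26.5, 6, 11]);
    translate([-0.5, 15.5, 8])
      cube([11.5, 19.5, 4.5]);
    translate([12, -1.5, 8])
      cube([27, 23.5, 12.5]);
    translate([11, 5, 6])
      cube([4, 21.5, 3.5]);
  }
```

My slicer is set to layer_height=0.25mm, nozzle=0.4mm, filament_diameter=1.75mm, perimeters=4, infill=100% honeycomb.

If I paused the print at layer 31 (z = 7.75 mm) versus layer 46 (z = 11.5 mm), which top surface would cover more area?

Layer 31 (z = 7.75): the cube is present — its section is the full 26.5×6 rectangle (area 159.00 mm²); the cube at (-0.5, 15.5) is absent (z outside [8, 12.5]); the cube at (12, -1.5) does not reach this height (z outside [8, 20.5]); the 4×21.5 cube at (11, 5) contributes its full rectangle (area 86.00 mm²); Taking the union: the regions partially overlap — summed areas 245.00 mm² minus the doubly-counted overlap 4.00 mm² gives 241.00 mm² — area = 241.00 mm²; (whole slice rotated 25° about Z — lengths, areas and connectivity unchanged). So its area = 241.00 mm². Layer 46 (z = 11.5): the cube is absent (z outside [0, 11]); the cube at (-0.5, 15.5) is present — its section is the full 11.5×19.5 rectangle (area 224.25 mm²); the cube at (12, -1.5) (footprint 27×23.5) is included at this height (area 634.50 mm²); the cube at (11, 5) is absent (z outside [6, 9.5]); Taking the union: the 2 present regions are separate (no shared area or edge), so areas and boundary lengths simply add and each stays a separate island — area = 858.75 mm²; (whole slice rotated 25° about Z — lengths, areas and connectivity unchanged). So its area = 858.75 mm². Layer 46 is larger (858.75 vs 241.00 mm²).

layer 46 (z = 11.5 mm)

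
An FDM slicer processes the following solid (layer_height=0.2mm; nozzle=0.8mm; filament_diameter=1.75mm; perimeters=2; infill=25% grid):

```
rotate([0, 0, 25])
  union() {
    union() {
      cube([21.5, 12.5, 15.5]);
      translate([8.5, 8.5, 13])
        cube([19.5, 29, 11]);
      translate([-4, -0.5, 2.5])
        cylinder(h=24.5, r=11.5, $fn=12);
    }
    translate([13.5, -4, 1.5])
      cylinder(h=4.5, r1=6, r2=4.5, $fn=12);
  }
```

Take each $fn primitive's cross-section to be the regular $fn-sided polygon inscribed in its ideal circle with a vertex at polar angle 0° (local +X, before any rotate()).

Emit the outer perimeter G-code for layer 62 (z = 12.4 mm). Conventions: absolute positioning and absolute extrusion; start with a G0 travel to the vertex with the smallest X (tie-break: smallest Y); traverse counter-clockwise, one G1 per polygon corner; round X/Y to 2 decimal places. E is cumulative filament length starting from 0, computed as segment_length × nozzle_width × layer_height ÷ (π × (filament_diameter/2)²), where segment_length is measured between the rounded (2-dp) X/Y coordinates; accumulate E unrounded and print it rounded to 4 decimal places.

G0 X-14.87 Y-1.14 Z12.40
G1 X-13.84 Y-7.00 E0.3958
G1 X-10.01 Y-11.56 E0.7919
G1 X-4.42 Y-13.60 E1.1878
G1 X1.45 Y-12.57 E1.5842
G1 X6.01 Y-8.74 E1.9803
G1 X8.04 Y-3.15 E2.3759
G1 X7.01 Y2.72 E2.7724
G1 X6.68 Y3.11 E2.8064
G1 X19.49 Y9.09 E3.7468
G1 X14.20 Y20.42 E4.5785
G1 X-5.28 Y11.33 E6.0085
G1 X-4.20 Y9.00 E6.1793
G1 X-8.27 Y8.28 E6.4543
G1 X-12.83 Y4.45 E6.8504
G1 X-14.87 Y-1.14 E7.2462

At z = 12.4 mm: the 21.5×12.5 cube contributes its full rectangle; the cube at (8.5, 8.5) is not intersected at this z (z outside [13, 24]); the r=11.5 cylinder at (-4, -0.5) gives a regular 12-gon of circumradius 11.5 (constant along its height); Combining (union): the regions partially overlap (shared area 51.61 mm²), so overlapping operands fuse into one piece — 1 connected region; the cone at (13.5, -4) does not reach this height (z outside [1.5, 6]); Combining (union): only that combined region is present, so the union is just that shape — 1 connected region; (whole slice rotated 25° about Z — lengths, areas and connectivity unchanged). The outline is a single polygon with 15 vertices. Extrusion per mm of travel: 0.8 × 0.2 / (π × 0.875²) = 0.066520. Accumulating E over each segment gives final E = 7.2462.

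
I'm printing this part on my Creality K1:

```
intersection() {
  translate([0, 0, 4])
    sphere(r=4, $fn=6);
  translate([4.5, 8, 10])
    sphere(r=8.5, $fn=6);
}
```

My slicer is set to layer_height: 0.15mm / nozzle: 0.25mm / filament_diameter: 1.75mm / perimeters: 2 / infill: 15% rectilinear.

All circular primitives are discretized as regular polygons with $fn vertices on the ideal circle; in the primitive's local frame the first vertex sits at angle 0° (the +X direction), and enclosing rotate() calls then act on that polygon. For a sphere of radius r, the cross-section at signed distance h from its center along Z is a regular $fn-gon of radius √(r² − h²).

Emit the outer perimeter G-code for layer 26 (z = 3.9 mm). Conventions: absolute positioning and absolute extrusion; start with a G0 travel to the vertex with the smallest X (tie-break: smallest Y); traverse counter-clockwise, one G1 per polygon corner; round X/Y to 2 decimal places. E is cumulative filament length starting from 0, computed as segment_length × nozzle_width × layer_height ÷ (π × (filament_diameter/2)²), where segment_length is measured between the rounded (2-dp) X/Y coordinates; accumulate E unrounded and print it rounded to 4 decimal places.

At z = 3.9 mm: the r=4 sphere contributes a regular 6-gon of circumradius √(4²−0.1²) = 3.999; the sphere at (4.5, 8): section is a regular 6-gon, circumradius = √(r²−h²) = √(8.5²−6.1²) = 5.919; Keeping only the common overlap: the r=8.5 sphere at (4.5, 8) partially overlaps the r=4 sphere; clipping to the common part keeps 0.47 mm² — 1 connected region. The outline is a single polygon with 4 vertices. Extrusion per mm of travel: 0.25 × 0.15 / (π × 0.875²) = 0.015591. Accumulating E over each segment gives final E = 0.0462.

G0 X1.20 Y3.46 Z3.90
G1 X1.54 Y2.87 E0.0106
G1 X2.34 Y2.87 E0.0231
G1 X2.00 Y3.46 E0.0337
G1 X1.20 Y3.46 E0.0462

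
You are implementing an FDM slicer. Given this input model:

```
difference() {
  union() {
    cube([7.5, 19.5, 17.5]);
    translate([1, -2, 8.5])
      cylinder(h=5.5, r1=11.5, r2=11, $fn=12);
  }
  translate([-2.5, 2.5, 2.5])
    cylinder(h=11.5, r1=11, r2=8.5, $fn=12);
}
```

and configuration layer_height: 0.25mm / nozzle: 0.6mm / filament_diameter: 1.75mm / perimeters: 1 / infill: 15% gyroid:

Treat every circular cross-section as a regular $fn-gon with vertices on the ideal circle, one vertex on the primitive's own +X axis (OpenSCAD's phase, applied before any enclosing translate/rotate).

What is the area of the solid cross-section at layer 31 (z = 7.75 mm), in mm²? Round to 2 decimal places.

At z = 7.75 mm: the cube (footprint 7.5×19.5) is included at this height (area 146.25 mm²); the cone at (1, -2) does not reach this height (z outside [8.5, 14]); Taking the union: only the 7.5×19.5 cube is present, so the union is just that shape — area = 146.25 mm²; the cone at (-2.5, 2.5) (r1=11→r2=8.5) has section circumradius 9.859 here — a regular 12-gon (area = (12/2)·9.859²·sin(360°/12) = 291.58 mm²); Subtracting the remaining from the first: starting from that combined region (146.25 mm²), the cone at (-2.5, 2.5) partially overlaps it — only the 66.65 mm² overlap (of its 291.58 mm²) is removed, clipping the outline — area = 79.60 mm². Overall, the cross-section is a single solid region. Net area = 79.60 mm².

79.60 mm²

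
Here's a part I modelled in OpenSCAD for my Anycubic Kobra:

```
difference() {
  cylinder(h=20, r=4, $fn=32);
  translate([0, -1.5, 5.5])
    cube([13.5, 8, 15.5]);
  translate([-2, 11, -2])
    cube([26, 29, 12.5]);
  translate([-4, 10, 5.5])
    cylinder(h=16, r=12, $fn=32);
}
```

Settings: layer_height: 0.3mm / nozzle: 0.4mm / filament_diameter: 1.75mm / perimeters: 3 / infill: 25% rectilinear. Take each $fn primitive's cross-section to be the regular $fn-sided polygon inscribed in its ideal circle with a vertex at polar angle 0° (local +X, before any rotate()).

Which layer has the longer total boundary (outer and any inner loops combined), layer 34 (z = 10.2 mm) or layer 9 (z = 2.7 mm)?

layer 9 (z = 2.7 mm)

Layer 34 (z = 10.2): the r=4 cylinder contributes a regular 32-gon of circumradius 4 (perimeter = 2·32·4.000·sin(180°/32) = 25.09 mm); the cube at (0, -1.5) (footprint 13.5×8) is included at this height (perimeter 43.00 mm); the cube at (-2, 11) (footprint 26×29) is included at this height (perimeter 110.00 mm); the r=12 cylinder at (-4, 10) contributes a regular 32-gon of circumradius 12 (perimeter = 2·32·12.000·sin(180°/32) = 75.28 mm); Taking the first minus the rest: starting from the r=4 cylinder, the 13.5×8 cube at (0, -1.5) partially overlaps it — only the 18.32 mm² overlap (of its 108.00 mm²) is removed, clipping the outline; the 26×29 cube at (-2, 11) misses the remaining region (no effect); the r=12 cylinder at (-4, 10) partially overlaps it — only the 19.06 mm² overlap (of its 449.49 mm²) is removed, clipping the outline — boundary = 16.46 mm. So its perimeter = 16.46 mm. Layer 9 (z = 2.7): the r=4 cylinder contributes a regular 32-gon of circumradius 4 (perimeter = 2·32·4.000·sin(180°/32) = 25.09 mm); the cube at (0, -1.5) is absent (z outside [5.5, 21]); the cube at (-2, 11) (footprint 26×29) is included at this height (perimeter 110.00 mm); the cylinder at (-4, 10) does not reach this height (z outside [5.5, 21.5]); Taking the first minus the rest: starting from the r=4 cylinder, the 26×29 cube at (-2, 11) misses the remaining region (no effect) — boundary = 25.09 mm. So its perimeter = 25.09 mm. Layer 9 is larger (25.09 vs 16.46 mm).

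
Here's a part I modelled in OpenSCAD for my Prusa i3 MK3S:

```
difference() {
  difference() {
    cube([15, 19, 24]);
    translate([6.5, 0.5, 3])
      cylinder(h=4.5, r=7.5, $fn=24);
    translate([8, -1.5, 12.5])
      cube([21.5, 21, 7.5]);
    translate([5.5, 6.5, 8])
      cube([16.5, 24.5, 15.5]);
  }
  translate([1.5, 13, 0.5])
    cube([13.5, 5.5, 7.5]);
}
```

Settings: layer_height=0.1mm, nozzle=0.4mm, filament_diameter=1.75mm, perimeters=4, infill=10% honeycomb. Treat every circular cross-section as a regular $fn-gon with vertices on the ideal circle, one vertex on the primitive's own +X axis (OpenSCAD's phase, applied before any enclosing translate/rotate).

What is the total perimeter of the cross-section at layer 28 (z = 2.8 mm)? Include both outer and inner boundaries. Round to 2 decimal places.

95.00 mm

At z = 2.8 mm: the cube (footprint 15×19) is included at this height (perimeter 68.00 mm); the cylinder at (6.5, 0.5) does not reach this height (z outside [3, 7.5]); the cube at (8, -1.5) does not reach this height (z outside [12.5, 20]); the cube at (5.5, 6.5) is not intersected at this z (z outside [8, 23.5]); Taking the first minus the rest: none of the subtracted shapes is present at this height, so the 15×19 cube is unchanged — boundary = 68.00 mm; the 13.5×5.5 cube at (1.5, 13) contributes its full rectangle (perimeter 38.00 mm); Subtracting the remaining from the first: starting from the result so far, the 13.5×5.5 cube at (1.5, 13) lies inside it touching the edge (removes its full 74.25 mm²) — boundary = 95.00 mm. Overall, the cross-section is a single solid region. Total boundary length (outer) = 95.00 mm.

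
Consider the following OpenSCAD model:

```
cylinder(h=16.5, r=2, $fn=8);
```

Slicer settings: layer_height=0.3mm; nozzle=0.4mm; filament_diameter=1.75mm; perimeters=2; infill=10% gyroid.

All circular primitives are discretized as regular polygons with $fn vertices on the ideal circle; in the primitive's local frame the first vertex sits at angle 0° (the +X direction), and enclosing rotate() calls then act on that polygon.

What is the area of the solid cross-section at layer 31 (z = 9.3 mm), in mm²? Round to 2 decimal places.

11.31 mm²

At z = 9.3 mm: the r=2 cylinder gives a regular 8-gon of circumradius 2 (constant along its height) (area = (8/2)·2.000²·sin(360°/8) = 11.31 mm²). Overall, the cross-section is a single solid region. Net area = 11.31 mm².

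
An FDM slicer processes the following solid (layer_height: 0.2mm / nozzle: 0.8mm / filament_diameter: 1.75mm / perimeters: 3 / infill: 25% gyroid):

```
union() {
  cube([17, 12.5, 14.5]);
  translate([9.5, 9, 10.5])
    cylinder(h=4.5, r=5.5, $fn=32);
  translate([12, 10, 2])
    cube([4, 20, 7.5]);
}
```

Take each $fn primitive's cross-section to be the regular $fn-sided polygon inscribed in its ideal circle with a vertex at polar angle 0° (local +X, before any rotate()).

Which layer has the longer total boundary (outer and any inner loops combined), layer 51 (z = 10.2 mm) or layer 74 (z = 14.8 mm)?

layer 51 (z = 10.2 mm)

Layer 51 (z = 10.2): the cube (footprint 17×12.5) is included at this height (perimeter 59.00 mm); the cylinder at (9.5, 9) is absent (z outside [10.5, 15]); the cube at (12, 10) is absent (z outside [2, 9.5]); Taking the union: only the 17×12.5 cube is present, so the union is just that shape — boundary = 59.00 mm. So its perimeter = 59.00 mm. Layer 74 (z = 14.8): the cube is absent (z outside [0, 14.5]); the cylinder at (9.5, 9): section is a regular 32-gon, circumradius r=5.5 (perimeter = 2·32·5.500·sin(180°/32) = 34.50 mm); the cube at (12, 10) is absent (z outside [2, 9.5]); Merging all regions: only the r=5.5 cylinder at (9.5, 9) is present, so the union is just that shape — boundary = 34.50 mm. So its perimeter = 34.50 mm. Layer 51 is larger (59.00 vs 34.50 mm).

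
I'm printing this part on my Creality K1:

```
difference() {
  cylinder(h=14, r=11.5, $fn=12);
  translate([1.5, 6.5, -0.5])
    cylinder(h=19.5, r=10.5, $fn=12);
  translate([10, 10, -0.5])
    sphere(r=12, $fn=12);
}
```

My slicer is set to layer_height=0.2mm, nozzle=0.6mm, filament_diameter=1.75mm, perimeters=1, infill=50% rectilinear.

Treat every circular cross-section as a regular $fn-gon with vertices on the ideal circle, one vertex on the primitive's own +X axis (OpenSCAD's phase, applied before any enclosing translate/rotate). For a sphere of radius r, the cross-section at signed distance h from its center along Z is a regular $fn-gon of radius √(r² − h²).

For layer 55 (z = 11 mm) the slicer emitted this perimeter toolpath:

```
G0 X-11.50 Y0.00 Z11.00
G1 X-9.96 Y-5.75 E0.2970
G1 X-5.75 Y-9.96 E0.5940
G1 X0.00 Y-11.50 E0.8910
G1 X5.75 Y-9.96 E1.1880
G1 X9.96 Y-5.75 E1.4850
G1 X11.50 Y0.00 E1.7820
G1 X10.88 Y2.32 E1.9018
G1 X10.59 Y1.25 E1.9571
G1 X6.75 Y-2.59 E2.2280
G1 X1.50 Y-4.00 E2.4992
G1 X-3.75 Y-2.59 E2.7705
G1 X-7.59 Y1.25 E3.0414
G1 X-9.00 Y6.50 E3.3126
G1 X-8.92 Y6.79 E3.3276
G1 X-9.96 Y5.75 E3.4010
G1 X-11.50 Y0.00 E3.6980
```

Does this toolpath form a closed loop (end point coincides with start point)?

Start point (G0): (-11.50, 0.00). End point (last G1): the path returns to the start — closed.

yes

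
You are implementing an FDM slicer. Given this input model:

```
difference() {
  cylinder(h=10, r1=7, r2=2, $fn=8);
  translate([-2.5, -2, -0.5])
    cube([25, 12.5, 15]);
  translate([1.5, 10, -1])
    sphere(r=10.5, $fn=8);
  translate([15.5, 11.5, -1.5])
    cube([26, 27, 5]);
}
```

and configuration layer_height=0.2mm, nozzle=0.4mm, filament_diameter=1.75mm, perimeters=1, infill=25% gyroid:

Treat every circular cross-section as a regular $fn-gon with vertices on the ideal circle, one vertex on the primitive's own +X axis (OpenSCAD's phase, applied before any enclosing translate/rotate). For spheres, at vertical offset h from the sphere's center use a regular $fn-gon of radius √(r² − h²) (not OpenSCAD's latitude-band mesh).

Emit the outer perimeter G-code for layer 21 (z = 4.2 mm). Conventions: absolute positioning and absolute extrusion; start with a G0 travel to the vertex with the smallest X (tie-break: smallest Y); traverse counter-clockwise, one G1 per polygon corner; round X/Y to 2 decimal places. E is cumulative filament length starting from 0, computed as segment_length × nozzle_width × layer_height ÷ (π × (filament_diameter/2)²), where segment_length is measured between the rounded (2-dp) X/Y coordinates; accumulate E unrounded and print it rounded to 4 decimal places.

At z = 4.2 mm: the cone: at t=0.420 of its height the radius interpolates to r₁+(r₂−r₁)t = 4.900, giving a regular 8-gon of that circumradius; the 25×12.5 cube at (-2.5, -2) contributes its full rectangle; the sphere at (1.5, 10): section is a regular 8-gon, circumradius = √(r²−h²) = √(10.5²−5.2²) = 9.122; the cube at (15.5, 11.5) is not intersected at this z (z outside [-1.5, 3.5]); After the difference (first − rest): starting from the cone, the 25×12.5 cube at (-2.5, -2) partially overlaps it — only the 41.90 mm² overlap (of its 312.50 mm²) is removed, clipping the outline; the r=10.5 sphere at (1.5, 10) partially overlaps it — only the 0.95 mm² overlap (of its 235.35 mm²) is removed, clipping the outline — 1 connected region. The outline is a single polygon with 8 vertices. Extrusion per mm of travel: 0.4 × 0.2 / (π × 0.875²) = 0.033260. Accumulating E over each segment gives final E = 0.9456.

G0 X-4.90 Y0.00 Z4.20
G1 X-3.46 Y-3.46 E0.1246
G1 X0.00 Y-4.90 E0.2493
G1 X3.46 Y-3.46 E0.3739
G1 X4.07 Y-2.00 E0.4266
G1 X-2.50 Y-2.00 E0.6451
G1 X-2.50 Y2.53 E0.7958
G1 X-3.65 Y3.01 E0.8372
G1 X-4.90 Y0.00 E0.9456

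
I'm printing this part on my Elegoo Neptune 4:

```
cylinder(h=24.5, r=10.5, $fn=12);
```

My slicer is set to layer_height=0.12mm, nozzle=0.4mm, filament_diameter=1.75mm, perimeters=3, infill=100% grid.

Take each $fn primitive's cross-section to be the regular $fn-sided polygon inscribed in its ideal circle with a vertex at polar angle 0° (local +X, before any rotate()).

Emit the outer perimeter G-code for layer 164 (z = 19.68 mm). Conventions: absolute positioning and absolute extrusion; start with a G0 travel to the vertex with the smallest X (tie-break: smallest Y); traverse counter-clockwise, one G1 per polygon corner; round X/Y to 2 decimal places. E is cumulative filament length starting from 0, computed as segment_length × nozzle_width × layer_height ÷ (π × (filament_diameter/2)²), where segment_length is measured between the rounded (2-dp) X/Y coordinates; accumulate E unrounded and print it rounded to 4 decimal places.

G0 X-10.50 Y0.00 Z19.68
G1 X-9.09 Y-5.25 E0.1085
G1 X-5.25 Y-9.09 E0.2169
G1 X0.00 Y-10.50 E0.3253
G1 X5.25 Y-9.09 E0.4338
G1 X9.09 Y-5.25 E0.5422
G1 X10.50 Y0.00 E0.6507
G1 X9.09 Y5.25 E0.7592
G1 X5.25 Y9.09 E0.8675
G1 X0.00 Y10.50 E0.9760
G1 X-5.25 Y9.09 E1.0845
G1 X-9.09 Y5.25 E1.1929
G1 X-10.50 Y0.00 E1.3013

At z = 19.68 mm: the cylinder: section is a regular 12-gon, circumradius r=10.5. The outline is a single polygon with 12 vertices. Extrusion per mm of travel: 0.4 × 0.12 / (π × 0.875²) = 0.019956. Accumulating E over each segment gives final E = 1.3013.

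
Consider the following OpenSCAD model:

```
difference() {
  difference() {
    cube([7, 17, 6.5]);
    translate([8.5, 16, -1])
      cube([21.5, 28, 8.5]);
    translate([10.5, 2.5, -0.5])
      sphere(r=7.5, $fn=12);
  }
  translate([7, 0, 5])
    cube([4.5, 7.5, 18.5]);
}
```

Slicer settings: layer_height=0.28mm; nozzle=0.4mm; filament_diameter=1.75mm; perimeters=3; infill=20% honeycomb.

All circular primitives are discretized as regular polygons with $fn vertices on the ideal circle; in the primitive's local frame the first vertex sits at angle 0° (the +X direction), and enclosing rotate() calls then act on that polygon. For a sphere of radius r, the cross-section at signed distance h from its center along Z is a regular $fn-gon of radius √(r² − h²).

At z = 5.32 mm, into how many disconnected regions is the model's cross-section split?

1

At z = 5.32 mm: the cube (footprint 7×17) is included at this height; the cube at (8.5, 16) (footprint 21.5×28) is included at this height; the r=7.5 sphere at (10.5, 2.5) contributes a regular 12-gon of circumradius √(7.5²−5.82²) = 4.730; Subtracting the remaining from the first: starting from the 7×17 cube, the 21.5×28 cube at (8.5, 16) misses the remaining region (no effect); the r=7.5 sphere at (10.5, 2.5) partially overlaps it — only the 4.57 mm² overlap (of its 67.13 mm²) is removed, clipping the outline — 1 connected region; the cube at (7, 0) is present — its section is the full 4.5×7.5 rectangle; Subtracting the remaining from the first: starting from that combined region, the 4.5×7.5 cube at (7, 0) misses the remaining region (no effect) — 1 connected region. The result has 1 disconnected region.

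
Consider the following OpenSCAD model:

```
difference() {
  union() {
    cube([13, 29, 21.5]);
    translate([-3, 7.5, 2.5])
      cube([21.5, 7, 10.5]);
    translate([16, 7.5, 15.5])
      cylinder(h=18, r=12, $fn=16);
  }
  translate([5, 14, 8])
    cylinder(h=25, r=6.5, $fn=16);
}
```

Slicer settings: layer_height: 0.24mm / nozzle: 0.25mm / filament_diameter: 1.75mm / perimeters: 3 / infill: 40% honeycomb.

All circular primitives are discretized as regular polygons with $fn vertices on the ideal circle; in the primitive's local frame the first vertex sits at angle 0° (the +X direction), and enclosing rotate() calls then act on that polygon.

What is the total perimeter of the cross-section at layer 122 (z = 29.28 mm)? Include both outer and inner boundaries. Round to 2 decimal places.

At z = 29.28 mm: the cube is not intersected at this z (z outside [0, 21.5]); the cube at (-3, 7.5) does not reach this height (z outside [2.5, 13]); the r=12 cylinder at (16, 7.5) gives a regular 16-gon of circumradius 12 (constant along its height) (perimeter = 2·16·12.000·sin(180°/16) = 74.91 mm); Taking the union: only the r=12 cylinder at (16, 7.5) is present, so the union is just that shape — boundary = 74.91 mm; the r=6.5 cylinder at (5, 14) contributes a regular 16-gon of circumradius 6.5 (perimeter = 2·16·6.500·sin(180°/16) = 40.58 mm); Taking the first minus the rest: starting from the result so far, the r=6.5 cylinder at (5, 14) partially overlaps it — only the 45.84 mm² overlap (of its 129.35 mm²) is removed, clipping the outline — boundary = 77.75 mm. Overall, the cross-section is a single solid region. Total boundary length (outer) = 77.75 mm.

77.75 mm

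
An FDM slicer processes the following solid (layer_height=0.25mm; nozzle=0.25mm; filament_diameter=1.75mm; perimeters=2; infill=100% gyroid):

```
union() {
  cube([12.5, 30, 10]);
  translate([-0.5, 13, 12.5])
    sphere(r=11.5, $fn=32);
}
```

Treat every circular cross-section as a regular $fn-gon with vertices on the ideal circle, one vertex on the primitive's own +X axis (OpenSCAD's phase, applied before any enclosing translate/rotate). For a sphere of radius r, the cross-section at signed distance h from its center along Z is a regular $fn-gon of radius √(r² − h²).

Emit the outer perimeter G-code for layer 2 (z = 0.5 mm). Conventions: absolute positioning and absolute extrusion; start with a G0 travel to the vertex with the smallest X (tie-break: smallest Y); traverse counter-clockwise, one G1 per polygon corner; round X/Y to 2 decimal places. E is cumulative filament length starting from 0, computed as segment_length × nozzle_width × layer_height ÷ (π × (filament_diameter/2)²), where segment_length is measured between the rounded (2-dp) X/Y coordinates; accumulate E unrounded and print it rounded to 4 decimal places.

At z = 0.5 mm: the cube (footprint 12.5×30) is included at this height; the sphere at (-0.5, 13) is absent (|z−center|=12.000 > r=11.5); Taking the union: only the 12.5×30 cube is present, so the union is just that shape — 1 connected region. The outline is a single polygon with 4 vertices. Extrusion per mm of travel: 0.25 × 0.25 / (π × 0.875²) = 0.025984. Accumulating E over each segment gives final E = 2.2087.

G0 X0.00 Y0.00 Z0.50
G1 X12.50 Y0.00 E0.3248
G1 X12.50 Y30.00 E1.1043
G1 X0.00 Y30.00 E1.4291
G1 X0.00 Y0.00 E2.2087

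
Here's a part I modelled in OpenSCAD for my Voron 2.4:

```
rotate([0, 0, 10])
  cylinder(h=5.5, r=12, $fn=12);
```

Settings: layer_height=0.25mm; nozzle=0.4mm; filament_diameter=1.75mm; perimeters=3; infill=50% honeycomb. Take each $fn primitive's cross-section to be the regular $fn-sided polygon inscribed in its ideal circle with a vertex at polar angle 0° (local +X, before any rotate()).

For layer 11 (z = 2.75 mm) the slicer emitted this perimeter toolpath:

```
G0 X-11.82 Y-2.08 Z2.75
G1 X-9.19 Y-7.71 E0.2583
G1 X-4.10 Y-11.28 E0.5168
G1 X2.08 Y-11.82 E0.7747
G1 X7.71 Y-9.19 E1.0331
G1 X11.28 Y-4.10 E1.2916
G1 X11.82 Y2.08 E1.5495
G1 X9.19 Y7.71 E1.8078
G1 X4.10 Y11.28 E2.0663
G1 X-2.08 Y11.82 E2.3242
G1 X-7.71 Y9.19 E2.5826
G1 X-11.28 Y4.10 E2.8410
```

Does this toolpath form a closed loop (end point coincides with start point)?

no

Start point (G0): (-11.82, -2.08). End point (last G1): the path does not return to the start — open.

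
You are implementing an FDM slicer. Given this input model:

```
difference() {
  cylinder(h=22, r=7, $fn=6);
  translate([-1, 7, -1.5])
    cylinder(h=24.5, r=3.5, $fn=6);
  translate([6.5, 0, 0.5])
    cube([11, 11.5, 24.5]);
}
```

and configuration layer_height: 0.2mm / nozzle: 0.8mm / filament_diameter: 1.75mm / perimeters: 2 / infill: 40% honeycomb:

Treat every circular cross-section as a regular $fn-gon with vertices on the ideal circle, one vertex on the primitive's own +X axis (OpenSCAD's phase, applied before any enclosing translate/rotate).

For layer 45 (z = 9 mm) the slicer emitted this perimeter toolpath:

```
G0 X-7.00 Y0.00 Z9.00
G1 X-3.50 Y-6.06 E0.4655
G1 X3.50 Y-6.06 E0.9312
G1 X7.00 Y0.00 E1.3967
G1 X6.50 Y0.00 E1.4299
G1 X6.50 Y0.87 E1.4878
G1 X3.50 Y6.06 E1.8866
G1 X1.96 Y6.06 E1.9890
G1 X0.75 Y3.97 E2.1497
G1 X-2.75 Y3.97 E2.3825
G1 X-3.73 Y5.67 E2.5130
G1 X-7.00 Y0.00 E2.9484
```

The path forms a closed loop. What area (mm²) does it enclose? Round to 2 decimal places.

117.31 mm²

Apply the shoelace formula to the sequence of (X, Y) vertices; enclosed area = 117.31 mm².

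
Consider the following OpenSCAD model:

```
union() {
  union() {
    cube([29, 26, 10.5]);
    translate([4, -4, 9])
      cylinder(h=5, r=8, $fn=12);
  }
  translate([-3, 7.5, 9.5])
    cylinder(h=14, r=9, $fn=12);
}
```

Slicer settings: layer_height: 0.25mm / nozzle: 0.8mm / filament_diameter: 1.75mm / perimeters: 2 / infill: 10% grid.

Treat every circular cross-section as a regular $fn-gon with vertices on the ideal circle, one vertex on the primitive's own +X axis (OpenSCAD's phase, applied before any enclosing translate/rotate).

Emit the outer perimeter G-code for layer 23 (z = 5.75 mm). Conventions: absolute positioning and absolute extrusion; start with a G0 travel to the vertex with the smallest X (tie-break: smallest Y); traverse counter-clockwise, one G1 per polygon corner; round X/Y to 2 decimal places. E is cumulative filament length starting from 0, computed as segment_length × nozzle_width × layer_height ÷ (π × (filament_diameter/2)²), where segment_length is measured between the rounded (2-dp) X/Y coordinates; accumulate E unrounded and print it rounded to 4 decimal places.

G0 X0.00 Y0.00 Z5.75
G1 X29.00 Y0.00 E2.4114
G1 X29.00 Y26.00 E4.5733
G1 X0.00 Y26.00 E6.9846
G1 X0.00 Y0.00 E9.1465

At z = 5.75 mm: the cube (footprint 29×26) is included at this height; the cylinder at (4, -4) does not reach this height (z outside [9, 14]); Merging all regions: only the 29×26 cube is present, so the union is just that shape — 1 connected region; the cylinder at (-3, 7.5) is not intersected at this z (z outside [9.5, 23.5]); Merging all regions: only the result so far is present, so the union is just that shape — 1 connected region. The outline is a single polygon with 4 vertices. Extrusion per mm of travel: 0.8 × 0.25 / (π × 0.875²) = 0.083150. Accumulating E over each segment gives final E = 9.1465.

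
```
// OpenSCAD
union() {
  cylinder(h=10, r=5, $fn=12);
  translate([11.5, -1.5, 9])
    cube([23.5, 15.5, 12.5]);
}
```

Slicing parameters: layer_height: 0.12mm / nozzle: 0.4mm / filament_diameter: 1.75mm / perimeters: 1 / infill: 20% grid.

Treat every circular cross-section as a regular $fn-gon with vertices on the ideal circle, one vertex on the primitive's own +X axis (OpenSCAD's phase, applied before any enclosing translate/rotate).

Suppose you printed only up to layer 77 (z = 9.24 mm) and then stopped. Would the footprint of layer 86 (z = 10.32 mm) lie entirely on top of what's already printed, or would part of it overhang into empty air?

entirely on top

Compare the two slices. At z = 9.24: the cylinder: section is a regular 12-gon, circumradius r=5 (area = (12/2)·5.000²·sin(360°/12) = 75.00 mm²); the cube at (11.5, -1.5) (footprint 23.5×15.5) is included at this height (area 364.25 mm²); Taking the union: the 2 present regions are separate (no shared area or edge), so areas and boundary lengths simply add and each stays a separate island — area = 439.25 mm². At z = 10.32: the cylinder does not reach this height (z outside [0, 10]); the 23.5×15.5 cube at (11.5, -1.5) contributes its full rectangle (area 364.25 mm²); Taking the union: only the 23.5×15.5 cube at (11.5, -1.5) is present, so the union is just that shape — area = 364.25 mm². Checking containment: the cross-section at z = 10.32 is a subset of the cross-section at z = 9.24.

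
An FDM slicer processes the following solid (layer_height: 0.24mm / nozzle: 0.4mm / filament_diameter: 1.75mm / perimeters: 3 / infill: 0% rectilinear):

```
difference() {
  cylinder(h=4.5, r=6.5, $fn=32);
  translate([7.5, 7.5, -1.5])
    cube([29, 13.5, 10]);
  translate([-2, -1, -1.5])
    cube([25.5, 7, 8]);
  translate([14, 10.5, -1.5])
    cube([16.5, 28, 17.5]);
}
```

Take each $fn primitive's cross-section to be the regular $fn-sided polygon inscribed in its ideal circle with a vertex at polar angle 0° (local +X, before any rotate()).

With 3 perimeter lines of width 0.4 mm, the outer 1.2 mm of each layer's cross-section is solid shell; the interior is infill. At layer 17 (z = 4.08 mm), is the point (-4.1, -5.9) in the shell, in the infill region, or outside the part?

outside

At z = 4.08 mm: the r=6.5 cylinder gives a regular 32-gon of circumradius 6.5 (constant along its height); the cube at (7.5, 7.5) (footprint 29×13.5) is included at this height; the 25.5×7 cube at (-2, -1) contributes its full rectangle; the cube at (14, 10.5) (footprint 16.5×28) is included at this height; Subtracting the remaining from the first: starting from the r=6.5 cylinder, the 29×13.5 cube at (7.5, 7.5) misses the remaining region (no effect); the 25.5×7 cube at (-2, -1) partially overlaps it — only the 52.63 mm² overlap (of its 178.50 mm²) is removed, clipping the outline; the 16.5×28 cube at (14, 10.5) misses the remaining region (no effect) — 1 connected region. Overall, the cross-section is a single solid region. The nearest boundary edge runs (-3.61, -5.40)→(-4.60, -4.60); distance from the point to it = 0.69 mm. The point is not inside any of the regions above, so it lies outside the cross-section (0.69 mm from the nearest boundary).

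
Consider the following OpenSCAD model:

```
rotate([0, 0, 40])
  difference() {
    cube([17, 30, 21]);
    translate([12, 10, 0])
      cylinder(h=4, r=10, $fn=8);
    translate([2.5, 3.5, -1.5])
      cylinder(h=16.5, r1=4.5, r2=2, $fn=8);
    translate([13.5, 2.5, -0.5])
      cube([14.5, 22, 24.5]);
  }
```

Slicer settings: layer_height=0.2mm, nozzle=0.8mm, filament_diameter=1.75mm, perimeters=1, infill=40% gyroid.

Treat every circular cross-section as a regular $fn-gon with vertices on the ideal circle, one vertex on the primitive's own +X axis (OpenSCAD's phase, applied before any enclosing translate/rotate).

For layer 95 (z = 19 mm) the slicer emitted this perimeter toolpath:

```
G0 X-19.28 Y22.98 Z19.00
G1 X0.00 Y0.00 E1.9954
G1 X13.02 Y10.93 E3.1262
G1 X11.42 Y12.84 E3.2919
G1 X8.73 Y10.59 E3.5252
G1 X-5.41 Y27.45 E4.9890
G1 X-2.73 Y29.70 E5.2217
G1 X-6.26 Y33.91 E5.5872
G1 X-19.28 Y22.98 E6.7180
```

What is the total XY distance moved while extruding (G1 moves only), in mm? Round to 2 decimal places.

100.99 mm

Sum the Euclidean lengths of each G1 segment: total = 100.99 mm.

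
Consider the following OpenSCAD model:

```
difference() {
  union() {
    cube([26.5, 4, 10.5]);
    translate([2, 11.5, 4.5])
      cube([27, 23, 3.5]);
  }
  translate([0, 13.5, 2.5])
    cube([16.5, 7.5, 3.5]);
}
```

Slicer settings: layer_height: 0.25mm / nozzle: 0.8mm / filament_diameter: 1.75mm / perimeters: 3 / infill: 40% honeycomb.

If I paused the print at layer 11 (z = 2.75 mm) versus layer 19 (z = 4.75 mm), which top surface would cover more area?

layer 19 (z = 4.75 mm)

Layer 11 (z = 2.75): the cube (footprint 26.5×4) is included at this height (area 106.00 mm²); the cube at (2, 11.5) does not reach this height (z outside [4.5, 8]); Merging all regions: only the 26.5×4 cube is present, so the union is just that shape — area = 106.00 mm²; the 16.5×7.5 cube at (0, 13.5) contributes its full rectangle (area 123.75 mm²); Subtracting the remaining from the first: starting from that combined region (106.00 mm²), the 16.5×7.5 cube at (0, 13.5) misses the remaining region (no effect) — area = 106.00 mm². So its area = 106.00 mm². Layer 19 (z = 4.75): the cube (footprint 26.5×4) is included at this height (area 106.00 mm²); the cube at (2, 11.5) is present — its section is the full 27×23 rectangle (area 621.00 mm²); Taking the union: the 2 present regions are separate (no shared area or edge), so areas and boundary lengths simply add and each stays a separate island — area = 727.00 mm²; the 16.5×7.5 cube at (0, 13.5) contributes its full rectangle (area 123.75 mm²); After the difference (first − rest): starting from that combined region (727.00 mm²), the 16.5×7.5 cube at (0, 13.5) partially overlaps it — only the 108.75 mm² overlap (of its 123.75 mm²) is removed, clipping the outline — area = 618.25 mm². So its area = 618.25 mm². Layer 19 is larger (618.25 vs 106.00 mm²).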